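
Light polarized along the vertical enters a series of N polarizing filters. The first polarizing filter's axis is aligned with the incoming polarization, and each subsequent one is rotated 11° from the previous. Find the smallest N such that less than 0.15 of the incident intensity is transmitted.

N = 53

First polarizer is aligned with the polarization: full transmission.
Each further stage multiplies by cos²(11°) = 0.9636.
After N polarizers: T = 0.9636^(N−1). Require T < 0.15 ⇒ N−1 > ln(0.15)/ln(0.9636) = 51.15, so N−1 ≥ 52 and N = 53.
Check: N=53 gives T = 0.1454 < 0.15; N=52 gives T = 0.1509.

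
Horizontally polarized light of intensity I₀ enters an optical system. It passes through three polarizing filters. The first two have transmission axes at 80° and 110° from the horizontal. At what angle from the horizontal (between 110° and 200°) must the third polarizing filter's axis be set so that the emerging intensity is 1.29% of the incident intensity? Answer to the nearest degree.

θ ≈ 151°

I₁ = I₀ cos²(80° − 0°) = I₀ cos²(80°) = 0.03015 I₀.
I₂ = I₁ cos²(110° − 80°) = 0.03015 I₀ · cos²(30°) = 0.02262 I₀.
Need I₃/I₀ = 0.0129, so cos²(θ − 110°) = 0.0129 / 0.02262 = 0.5704.
θ − 110° = arccos(√0.5704) = 41.0°, giving θ ≈ 110 + 41.0 = 151.0°.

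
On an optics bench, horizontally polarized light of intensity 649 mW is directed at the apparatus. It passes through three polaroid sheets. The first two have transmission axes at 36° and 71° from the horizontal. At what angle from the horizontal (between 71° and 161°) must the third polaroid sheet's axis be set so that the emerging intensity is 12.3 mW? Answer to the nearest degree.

θ ≈ 149°

I₁ = I₀ cos²(36° − 0°) = I₀ cos²(36°) = 0.6545 I₀.
I₂ = I₁ cos²(71° − 36°) = 0.6545 I₀ · cos²(35°) = 0.4392 I₀.
Target fraction: 12.3 / 649 mW = 0.01895 of I₀.
Need I₃/I₀ = 0.01895, so cos²(θ − 71°) = 0.01895 / 0.4392 = 0.04315.
θ − 71° = arccos(√0.04315) = 78.0°, giving θ ≈ 71 + 78.0 = 149.0°.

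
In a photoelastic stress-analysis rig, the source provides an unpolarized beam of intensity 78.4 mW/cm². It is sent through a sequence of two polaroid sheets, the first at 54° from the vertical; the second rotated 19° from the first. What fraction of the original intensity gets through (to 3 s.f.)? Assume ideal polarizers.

I/I₀ ≈ 0.447

Unpolarized light through the first polarizer → I₁ = 78.4 mW/cm²/2 = 39.2 mW/cm², polarized at 54°.
I₂ = I₁ · cos²(19°) = 39.2 · 0.894 = 35.05 mW/cm².
Transmitted fraction = 0.447.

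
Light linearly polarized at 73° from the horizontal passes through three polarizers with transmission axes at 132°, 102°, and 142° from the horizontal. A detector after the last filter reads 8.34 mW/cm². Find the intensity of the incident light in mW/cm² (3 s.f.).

I₁ = I₀ cos²(132° − 73°) = I₀ cos²(59°) = 0.2653 I₀.
I₂ = I₁ cos²(102° − 132°) = 0.2653 I₀ · cos²(30°) = 0.1989 I₀.
I₃ = I₂ cos²(142° − 102°) = 0.1989 I₀ · cos²(40°) = 0.1167 I₀.
So 8.34 mW/cm² = 0.1167 I₀, giving I₀ = 8.34/0.1167 = 71.44 mW/cm².

I₀ ≈ 71.4 mW/cm²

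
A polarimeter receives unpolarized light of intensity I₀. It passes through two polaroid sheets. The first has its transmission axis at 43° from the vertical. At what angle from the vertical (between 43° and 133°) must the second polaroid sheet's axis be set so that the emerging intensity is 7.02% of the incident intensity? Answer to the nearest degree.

θ ≈ 111°

Unpolarized light through the first polarizer → I₁ = ½ I₀, now polarized at 43°.
Need I₂/I₀ = 0.0702, so cos²(θ − 43°) = 0.0702 / 0.5 = 0.1404.
θ − 43° = arccos(√0.1404) = 68.0°, giving θ ≈ 43 + 68.0 = 111.0°.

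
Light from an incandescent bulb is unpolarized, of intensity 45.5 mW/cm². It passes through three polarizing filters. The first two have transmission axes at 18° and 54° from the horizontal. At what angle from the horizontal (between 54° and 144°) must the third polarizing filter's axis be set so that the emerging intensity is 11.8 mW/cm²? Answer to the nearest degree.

Unpolarized light through the first polarizer → I₁ = ½ I₀, now polarized at 18°.
I₂ = I₁ cos²(54° − 18°) = 0.5 I₀ · cos²(36°) = 0.3273 I₀.
Target fraction: 11.8 / 45.5 mW/cm² = 0.2593 of I₀.
Need I₃/I₀ = 0.2593, so cos²(θ − 54°) = 0.2593 / 0.3273 = 0.7925.
θ − 54° = arccos(√0.7925) = 27.1°, giving θ ≈ 54 + 27.1 = 81.1°.

θ ≈ 81°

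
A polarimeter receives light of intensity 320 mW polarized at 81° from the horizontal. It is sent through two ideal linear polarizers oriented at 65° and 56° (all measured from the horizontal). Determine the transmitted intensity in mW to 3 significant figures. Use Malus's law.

I ≈ 288 mW

By Malus's law, I₁ = 320 mW · cos²(16°) = 295.7 mW.
I₂ = I₁ · cos²(9°) = 295.7 · 0.9755 = 288.5 mW.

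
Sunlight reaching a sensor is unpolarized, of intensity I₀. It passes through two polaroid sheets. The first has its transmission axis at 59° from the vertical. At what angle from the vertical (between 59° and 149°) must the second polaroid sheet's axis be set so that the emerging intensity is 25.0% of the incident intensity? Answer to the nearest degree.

θ ≈ 104°

Unpolarized light through the first polarizer → I₁ = ½ I₀, now polarized at 59°.
Need I₂/I₀ = 0.25, so cos²(θ − 59°) = 0.25 / 0.5 = 0.5.
θ − 59° = arccos(√0.5) = 45.0°, giving θ ≈ 59 + 45.0 = 104.0°.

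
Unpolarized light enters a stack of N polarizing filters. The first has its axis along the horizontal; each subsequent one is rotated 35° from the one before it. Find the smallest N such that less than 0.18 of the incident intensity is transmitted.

N = 4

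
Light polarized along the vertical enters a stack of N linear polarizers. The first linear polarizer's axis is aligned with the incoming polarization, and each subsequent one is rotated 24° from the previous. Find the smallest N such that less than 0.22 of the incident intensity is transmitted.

First polarizer is aligned with the polarization: full transmission.
Each further stage multiplies by cos²(24°) = 0.8346.
After N polarizers: T = 0.8346^(N−1). Require T < 0.22 ⇒ N−1 > ln(0.22)/ln(0.8346) = 8.37, so N−1 ≥ 9 and N = 10.
Check: N=10 gives T = 0.1964 < 0.22; N=9 gives T = 0.2353.

N = 10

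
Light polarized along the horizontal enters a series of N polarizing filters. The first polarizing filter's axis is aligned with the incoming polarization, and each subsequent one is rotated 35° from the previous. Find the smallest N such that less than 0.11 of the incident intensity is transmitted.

First polarizer is aligned with the polarization: full transmission.
Each further stage multiplies by cos²(35°) = 0.671.
After N polarizers: T = 0.671^(N−1). Require T < 0.11 ⇒ N−1 > ln(0.11)/ln(0.671) = 5.53, so N−1 ≥ 6 and N = 7.
Check: N=7 gives T = 0.09128 < 0.11; N=6 gives T = 0.136.

N = 7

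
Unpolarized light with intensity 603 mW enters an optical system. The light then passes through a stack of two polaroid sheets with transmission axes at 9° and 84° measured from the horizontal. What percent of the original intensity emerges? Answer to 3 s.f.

Unpolarized light through the first polarizer → I₁ = 603 mW/2 = 301.5 mW, polarized at 9°.
I₂ = I₁ · cos²(75°) = 301.5 · 0.06699 = 20.2 mW.
That is 3.349% of the incident intensity.

≈ 3.35%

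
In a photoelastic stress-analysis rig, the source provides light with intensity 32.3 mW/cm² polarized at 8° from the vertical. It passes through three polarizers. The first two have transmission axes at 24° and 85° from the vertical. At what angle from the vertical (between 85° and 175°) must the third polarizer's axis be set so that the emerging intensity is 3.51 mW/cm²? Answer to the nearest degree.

By Malus's law, I₁ = I₀ cos²(24° − 8°) = I₀ cos²(16°) = 0.924 I₀.
I₂ = I₁ cos²(85° − 24°) = 0.924 I₀ · cos²(61°) = 0.2172 I₀.
Target fraction: 3.51 / 32.3 mW/cm² = 0.1087 of I₀.
Need I₃/I₀ = 0.1087, so cos²(θ − 85°) = 0.1087 / 0.2172 = 0.5004.
θ − 85° = arccos(√0.5004) = 45.0°, giving θ ≈ 85 + 45.0 = 130.0°.

θ ≈ 130°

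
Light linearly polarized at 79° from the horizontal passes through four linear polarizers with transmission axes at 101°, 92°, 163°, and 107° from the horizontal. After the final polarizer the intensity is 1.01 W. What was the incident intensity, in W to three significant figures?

I₁ = I₀ cos²(101° − 79°) = I₀ cos²(22°) = 0.8597 I₀.
I₂ = I₁ cos²(92° − 101°) = 0.8597 I₀ · cos²(9°) = 0.8386 I₀.
I₃ = I₂ cos²(163° − 92°) = 0.8386 I₀ · cos²(71°) = 0.08889 I₀.
I₄ = I₃ cos²(107° − 163°) = 0.08889 I₀ · cos²(56°) = 0.0278 I₀.
So 1.01 W = 0.0278 I₀, giving I₀ = 1.01/0.0278 = 36.34 W.

I₀ ≈ 36.3 W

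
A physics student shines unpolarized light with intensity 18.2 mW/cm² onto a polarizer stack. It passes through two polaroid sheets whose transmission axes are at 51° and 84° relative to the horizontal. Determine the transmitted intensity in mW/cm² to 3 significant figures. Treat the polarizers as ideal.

I ≈ 6.40 mW/cm²

Unpolarized light through the first polarizer → I₁ = 18.2 mW/cm²/2 = 9.1 mW/cm², polarized at 51°.
I₂ = I₁ · cos²(33°) = 9.1 · 0.7034 = 6.401 mW/cm².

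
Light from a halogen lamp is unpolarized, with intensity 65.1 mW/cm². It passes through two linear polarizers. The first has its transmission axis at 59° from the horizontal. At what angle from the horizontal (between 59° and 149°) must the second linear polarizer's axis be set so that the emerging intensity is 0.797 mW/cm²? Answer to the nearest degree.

θ ≈ 140°

Unpolarized light through the first polarizer → I₁ = ½ I₀, now polarized at 59°.
Target fraction: 0.797 / 65.1 mW/cm² = 0.01224 of I₀.
Need I₂/I₀ = 0.01224, so cos²(θ − 59°) = 0.01224 / 0.5 = 0.02449.
θ − 59° = arccos(√0.02449) = 81.0°, giving θ ≈ 59 + 81.0 = 140.0°.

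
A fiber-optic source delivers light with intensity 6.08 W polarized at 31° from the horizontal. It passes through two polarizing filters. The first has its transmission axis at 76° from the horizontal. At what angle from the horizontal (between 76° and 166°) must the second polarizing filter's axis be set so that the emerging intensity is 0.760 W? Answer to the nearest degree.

By Malus's law, I₁ = I₀ cos²(76° − 31°) = I₀ cos²(45°) = 0.5 I₀.
Target fraction: 0.760 / 6.08 W = 0.125 of I₀.
Need I₂/I₀ = 0.125, so cos²(θ − 76°) = 0.125 / 0.5 = 0.25.
θ − 76° = arccos(√0.25) = 60.0°, giving θ ≈ 76 + 60.0 = 136.0°.

θ ≈ 136°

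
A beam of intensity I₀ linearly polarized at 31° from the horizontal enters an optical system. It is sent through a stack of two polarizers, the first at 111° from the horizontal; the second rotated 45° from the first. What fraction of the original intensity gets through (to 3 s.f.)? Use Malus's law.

By Malus's law, I₁ = I₀ cos²(111° − 31°) = I₀ cos²(80°) = 0.03015 I₀.
I₂ = I₁ cos²(45°) = 0.03015 · 0.5 I₀ = 0.01508 I₀.
Transmitted fraction = 0.01508.

≈ 0.0151 I₀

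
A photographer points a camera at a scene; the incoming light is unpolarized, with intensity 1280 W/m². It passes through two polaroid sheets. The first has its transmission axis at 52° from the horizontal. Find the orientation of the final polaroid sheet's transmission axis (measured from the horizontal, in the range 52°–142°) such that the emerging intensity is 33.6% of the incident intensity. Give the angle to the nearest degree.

θ ≈ 87°

Unpolarized light through the first polarizer → I₁ = ½ I₀, now polarized at 52°.
Need I₂/I₀ = 0.336, so cos²(θ − 52°) = 0.336 / 0.5 = 0.672.
θ − 52° = arccos(√0.672) = 34.9°, giving θ ≈ 52 + 34.9 = 86.9°.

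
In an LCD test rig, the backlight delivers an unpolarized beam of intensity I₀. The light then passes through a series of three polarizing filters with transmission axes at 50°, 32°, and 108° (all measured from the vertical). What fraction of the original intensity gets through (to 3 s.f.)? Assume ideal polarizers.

≈ 0.0265 I₀

Unpolarized light through the first polarizer → I₁ = ½ I₀, now polarized at 50°.
I₂ = I₁ cos²(32° − 50°) = 0.5 I₀ · cos²(18°) = 0.4523 I₀.
I₃ = I₂ cos²(108° − 32°) = 0.4523 I₀ · cos²(76°) = 0.02647 I₀.
Transmitted fraction = 0.02647.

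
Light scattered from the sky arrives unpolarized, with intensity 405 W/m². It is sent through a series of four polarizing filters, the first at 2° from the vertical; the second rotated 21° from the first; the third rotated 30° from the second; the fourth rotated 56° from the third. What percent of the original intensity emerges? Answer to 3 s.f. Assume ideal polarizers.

Unpolarized light through the first polarizer → I₁ = 405 W/m²/2 = 202.5 W/m², polarized at 2°.
I₂ = I₁ · cos²(21°) = 202.5 · 0.8716 = 176.5 W/m².
I₃ = I₂ · cos²(30°) = 176.5 · 0.75 = 132.4 W/m².
I₄ = I₃ · cos²(56°) = 132.4 · 0.3127 = 41.39 W/m².
That is 10.22% of the incident intensity.

≈ 10.2%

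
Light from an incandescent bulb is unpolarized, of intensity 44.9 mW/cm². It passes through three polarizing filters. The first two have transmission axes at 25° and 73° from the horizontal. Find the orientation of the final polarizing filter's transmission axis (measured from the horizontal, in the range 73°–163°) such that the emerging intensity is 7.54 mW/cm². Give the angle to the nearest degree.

Unpolarized light through the first polarizer → I₁ = ½ I₀, now polarized at 25°.
I₂ = I₁ cos²(73° − 25°) = 0.5 I₀ · cos²(48°) = 0.2239 I₀.
Target fraction: 7.54 / 44.9 mW/cm² = 0.1679 of I₀.
Need I₃/I₀ = 0.1679, so cos²(θ − 73°) = 0.1679 / 0.2239 = 0.7501.
θ − 73° = arccos(√0.7501) = 30.0°, giving θ ≈ 73 + 30.0 = 103.0°.

θ ≈ 103°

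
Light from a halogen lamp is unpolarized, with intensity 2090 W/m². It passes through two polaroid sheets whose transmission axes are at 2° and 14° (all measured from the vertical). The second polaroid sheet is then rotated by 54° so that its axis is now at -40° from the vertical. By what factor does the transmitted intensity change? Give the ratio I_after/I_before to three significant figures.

Before rotation:
Unpolarized light through the first polarizer → I₁ = ½ I₀, now polarized at 2°.
I₂ = I₁ cos²(14° − 2°) = 0.5 I₀ · cos²(12°) = 0.4784 I₀.
After rotation:
Unpolarized light through the first polarizer → I₁ = ½ I₀, now polarized at 2°.
I₂ = I₁ cos²(-40° − 2°) = 0.5 I₀ · cos²(42°) = 0.2761 I₀.
Ratio = 0.2761 / 0.4784 = 0.5772.

I_new/I_old ≈ 0.577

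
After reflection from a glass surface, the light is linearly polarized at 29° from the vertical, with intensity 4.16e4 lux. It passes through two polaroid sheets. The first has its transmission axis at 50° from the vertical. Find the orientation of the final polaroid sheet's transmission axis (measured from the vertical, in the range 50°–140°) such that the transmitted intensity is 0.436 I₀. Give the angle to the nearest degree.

θ ≈ 95°

By Malus's law, I₁ = I₀ cos²(50° − 29°) = I₀ cos²(21°) = 0.8716 I₀.
Need I₂/I₀ = 0.436, so cos²(θ − 50°) = 0.436 / 0.8716 = 0.5002.
θ − 50° = arccos(√0.5002) = 45.0°, giving θ ≈ 50 + 45.0 = 95.0°.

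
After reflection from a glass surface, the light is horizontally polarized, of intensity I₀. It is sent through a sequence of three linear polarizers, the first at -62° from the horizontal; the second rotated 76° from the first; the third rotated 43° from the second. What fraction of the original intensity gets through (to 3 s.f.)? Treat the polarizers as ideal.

I₁ = I₀ cos²(-62° − 0°) = I₀ cos²(62°) = 0.2204 I₀.
I₂ = I₁ cos²(76°) = 0.2204 · 0.05853 I₀ = 0.0129 I₀.
I₃ = I₂ cos²(43°) = 0.0129 · 0.5349 I₀ = 0.0069 I₀.
Transmitted fraction = 0.0069.

≈ 0.00690 I₀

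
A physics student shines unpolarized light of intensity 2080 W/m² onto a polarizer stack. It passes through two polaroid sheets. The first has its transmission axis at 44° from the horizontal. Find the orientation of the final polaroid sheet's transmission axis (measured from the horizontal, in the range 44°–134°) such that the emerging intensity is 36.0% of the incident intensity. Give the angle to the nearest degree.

Unpolarized light through the first polarizer → I₁ = ½ I₀, now polarized at 44°.
Need I₂/I₀ = 0.36, so cos²(θ − 44°) = 0.36 / 0.5 = 0.72.
θ − 44° = arccos(√0.72) = 31.9°, giving θ ≈ 44 + 31.9 = 75.9°.

θ ≈ 76°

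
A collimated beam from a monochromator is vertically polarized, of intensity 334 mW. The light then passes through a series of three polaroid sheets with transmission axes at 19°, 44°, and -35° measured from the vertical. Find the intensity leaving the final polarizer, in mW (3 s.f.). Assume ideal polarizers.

I ≈ 8.93 mW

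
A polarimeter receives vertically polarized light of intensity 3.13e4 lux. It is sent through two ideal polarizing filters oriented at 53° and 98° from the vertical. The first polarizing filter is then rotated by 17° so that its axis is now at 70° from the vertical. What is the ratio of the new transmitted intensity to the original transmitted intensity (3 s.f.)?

I_new/I_old ≈ 0.504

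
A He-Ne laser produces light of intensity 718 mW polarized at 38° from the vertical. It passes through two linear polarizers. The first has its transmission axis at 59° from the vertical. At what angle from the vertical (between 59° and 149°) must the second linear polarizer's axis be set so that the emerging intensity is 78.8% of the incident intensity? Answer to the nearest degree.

By Malus's law, I₁ = I₀ cos²(59° − 38°) = I₀ cos²(21°) = 0.8716 I₀.
Need I₂/I₀ = 0.788, so cos²(θ − 59°) = 0.788 / 0.8716 = 0.9041.
θ − 59° = arccos(√0.9041) = 18.0°, giving θ ≈ 59 + 18.0 = 77.0°.

θ ≈ 77°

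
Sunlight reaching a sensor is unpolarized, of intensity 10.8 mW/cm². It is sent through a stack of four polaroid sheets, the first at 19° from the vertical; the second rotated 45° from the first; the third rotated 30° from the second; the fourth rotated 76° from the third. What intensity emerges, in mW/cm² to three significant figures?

Unpolarized light through the first polarizer → I₁ = 10.8 mW/cm²/2 = 5.4 mW/cm², polarized at 19°.
I₂ = I₁ · cos²(45°) = 5.4 · 0.5 = 2.7 mW/cm².
I₃ = I₂ · cos²(30°) = 2.7 · 0.75 = 2.025 mW/cm².
I₄ = I₃ · cos²(76°) = 2.025 · 0.05853 = 0.1185 mW/cm².

I ≈ 0.119 mW/cm²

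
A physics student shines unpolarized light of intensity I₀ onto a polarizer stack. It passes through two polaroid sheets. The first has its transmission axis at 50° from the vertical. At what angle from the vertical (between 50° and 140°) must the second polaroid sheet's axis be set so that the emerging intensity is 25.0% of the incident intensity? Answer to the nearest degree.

Unpolarized light through the first polarizer → I₁ = ½ I₀, now polarized at 50°.
Need I₂/I₀ = 0.25, so cos²(θ − 50°) = 0.25 / 0.5 = 0.5.
θ − 50° = arccos(√0.5) = 45.0°, giving θ ≈ 50 + 45.0 = 95.0°.

θ ≈ 95°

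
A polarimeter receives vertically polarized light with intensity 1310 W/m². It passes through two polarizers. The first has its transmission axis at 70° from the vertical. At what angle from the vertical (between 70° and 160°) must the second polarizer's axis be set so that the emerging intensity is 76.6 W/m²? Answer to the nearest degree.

I₁ = I₀ cos²(70° − 0°) = I₀ cos²(70°) = 0.117 I₀.
Target fraction: 76.6 / 1310 W/m² = 0.05847 of I₀.
Need I₂/I₀ = 0.05847, so cos²(θ − 70°) = 0.05847 / 0.117 = 0.4999.
θ − 70° = arccos(√0.4999) = 45.0°, giving θ ≈ 70 + 45.0 = 115.0°.

θ ≈ 115°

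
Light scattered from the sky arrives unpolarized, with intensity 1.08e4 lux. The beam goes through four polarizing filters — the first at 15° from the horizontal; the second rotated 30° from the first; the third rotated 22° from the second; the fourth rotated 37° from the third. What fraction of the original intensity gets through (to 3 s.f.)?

I/I₀ ≈ 0.206

Unpolarized light through the first polarizer → I₁ = 1.08e4 lux/2 = 5400 lux, polarized at 15°.
I₂ = I₁ · cos²(30°) = 5400 · 0.75 = 4050 lux.
I₃ = I₂ · cos²(22°) = 4050 · 0.8597 = 3482 lux.
I₄ = I₃ · cos²(37°) = 3482 · 0.6378 = 2221 lux.
Transmitted fraction = 0.2056.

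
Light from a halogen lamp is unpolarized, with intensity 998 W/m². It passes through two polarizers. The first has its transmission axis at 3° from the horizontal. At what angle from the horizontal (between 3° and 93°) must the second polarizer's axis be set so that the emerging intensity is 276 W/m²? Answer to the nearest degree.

θ ≈ 45°

Unpolarized light through the first polarizer → I₁ = ½ I₀, now polarized at 3°.
Target fraction: 276 / 998 W/m² = 0.2766 of I₀.
Need I₂/I₀ = 0.2766, so cos²(θ − 3°) = 0.2766 / 0.5 = 0.5531.
θ − 3° = arccos(√0.5531) = 42.0°, giving θ ≈ 3 + 42.0 = 45.0°.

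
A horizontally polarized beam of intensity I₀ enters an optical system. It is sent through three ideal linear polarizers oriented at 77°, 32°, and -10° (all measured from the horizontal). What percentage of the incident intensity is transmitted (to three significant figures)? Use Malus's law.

By Malus's law, I₁ = I₀ cos²(77° − 0°) = I₀ cos²(77°) = 0.0506 I₀.
I₂ = I₁ cos²(32° − 77°) = 0.0506 I₀ · cos²(45°) = 0.0253 I₀.
I₃ = I₂ cos²(-10° − 32°) = 0.0253 I₀ · cos²(42°) = 0.01397 I₀.
That is 1.397% of the incident intensity.

≈ 1.40%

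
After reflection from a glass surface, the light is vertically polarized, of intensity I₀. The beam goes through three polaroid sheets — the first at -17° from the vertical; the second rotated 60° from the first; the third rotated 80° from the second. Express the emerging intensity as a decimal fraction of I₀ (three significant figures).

I₁ = I₀ cos²(-17° − 0°) = I₀ cos²(17°) = 0.9145 I₀.
I₂ = I₁ cos²(60°) = 0.9145 · 0.25 I₀ = 0.2286 I₀.
I₃ = I₂ cos²(80°) = 0.2286 · 0.03015 I₀ = 0.006894 I₀.
Transmitted fraction = 0.006894.

≈ 0.00689 I₀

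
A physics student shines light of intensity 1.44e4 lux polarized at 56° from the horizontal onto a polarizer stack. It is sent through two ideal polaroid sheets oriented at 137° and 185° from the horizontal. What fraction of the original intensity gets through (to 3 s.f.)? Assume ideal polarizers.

I₁ = 1.44e4 lux · cos²(81°) = 352.4 lux.
I₂ = I₁ · cos²(48°) = 352.4 · 0.4477 = 157.8 lux.
Transmitted fraction = 0.01096.

I/I₀ ≈ 0.0110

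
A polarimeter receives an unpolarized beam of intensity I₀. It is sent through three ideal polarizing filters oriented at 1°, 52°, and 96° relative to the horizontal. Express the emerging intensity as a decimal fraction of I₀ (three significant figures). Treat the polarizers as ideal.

≈ 0.102 I₀

Unpolarized light through the first polarizer → I₁ = ½ I₀, now polarized at 1°.
I₂ = I₁ cos²(52° − 1°) = 0.5 I₀ · cos²(51°) = 0.198 I₀.
I₃ = I₂ cos²(96° − 52°) = 0.198 I₀ · cos²(44°) = 0.1025 I₀.
Transmitted fraction = 0.1025.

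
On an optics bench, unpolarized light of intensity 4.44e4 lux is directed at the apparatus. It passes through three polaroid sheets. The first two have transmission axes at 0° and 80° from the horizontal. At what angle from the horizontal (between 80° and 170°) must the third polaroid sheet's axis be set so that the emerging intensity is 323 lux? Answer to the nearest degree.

θ ≈ 126°

Unpolarized light through the first polarizer → I₁ = ½ I₀, now polarized at 0°.
I₂ = I₁ cos²(80° − 0°) = 0.5 I₀ · cos²(80°) = 0.01508 I₀.
Target fraction: 323 / 4.44e4 lux = 0.007275 of I₀.
Need I₃/I₀ = 0.007275, so cos²(θ − 80°) = 0.007275 / 0.01508 = 0.4825.
θ − 80° = arccos(√0.4825) = 46.0°, giving θ ≈ 80 + 46.0 = 126.0°.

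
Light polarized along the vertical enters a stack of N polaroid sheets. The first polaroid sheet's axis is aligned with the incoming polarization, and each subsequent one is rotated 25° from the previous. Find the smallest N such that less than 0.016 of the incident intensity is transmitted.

First polarizer is aligned with the polarization: full transmission.
Each further stage multiplies by cos²(25°) = 0.8214.
After N polarizers: T = 0.8214^(N−1). Require T < 0.016 ⇒ N−1 > ln(0.016)/ln(0.8214) = 21.02, so N−1 ≥ 22 and N = 23.
Check: N=23 gives T = 0.01319 < 0.016; N=22 gives T = 0.01605.

N = 23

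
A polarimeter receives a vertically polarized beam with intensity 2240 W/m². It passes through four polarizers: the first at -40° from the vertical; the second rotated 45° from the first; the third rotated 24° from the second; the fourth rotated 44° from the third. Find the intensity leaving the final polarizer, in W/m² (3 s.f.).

I₁ = 2240 W/m² · cos²(40°) = 1314 W/m².
I₂ = I₁ · cos²(45°) = 1314 · 0.5 = 657.2 W/m².
I₃ = I₂ · cos²(24°) = 657.2 · 0.8346 = 548.5 W/m².
I₄ = I₃ · cos²(44°) = 548.5 · 0.5174 = 283.8 W/m².

I ≈ 284 W/m²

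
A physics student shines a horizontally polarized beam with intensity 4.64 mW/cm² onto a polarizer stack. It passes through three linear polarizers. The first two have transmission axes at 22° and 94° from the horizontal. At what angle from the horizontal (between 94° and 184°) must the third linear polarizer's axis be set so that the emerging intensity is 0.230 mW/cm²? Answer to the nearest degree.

θ ≈ 133°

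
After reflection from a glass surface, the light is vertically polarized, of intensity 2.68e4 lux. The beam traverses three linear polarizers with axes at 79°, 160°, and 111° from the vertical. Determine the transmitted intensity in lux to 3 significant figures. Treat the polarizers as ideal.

By Malus's law, I₁ = 2.68e4 lux · cos²(79°) = 975.7 lux.
I₂ = I₁ · cos²(81°) = 975.7 · 0.02447 = 23.88 lux.
I₃ = I₂ · cos²(49°) = 23.88 · 0.4304 = 10.28 lux.

I ≈ 10.3 lux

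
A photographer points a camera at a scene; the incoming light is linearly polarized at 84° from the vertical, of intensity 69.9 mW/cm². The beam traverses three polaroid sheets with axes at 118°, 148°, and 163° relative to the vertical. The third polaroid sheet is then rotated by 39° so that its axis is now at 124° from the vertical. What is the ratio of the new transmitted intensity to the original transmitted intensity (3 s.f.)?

I_new/I_old ≈ 0.894

Before rotation:
By Malus's law, I₁ = I₀ cos²(118° − 84°) = I₀ cos²(34°) = 0.6873 I₀.
I₂ = I₁ cos²(148° − 118°) = 0.6873 I₀ · cos²(30°) = 0.5155 I₀.
I₃ = I₂ cos²(163° − 148°) = 0.5155 I₀ · cos²(15°) = 0.4809 I₀.
After rotation:
I₁ = I₀ cos²(118° − 84°) = I₀ cos²(34°) = 0.6873 I₀.
I₂ = I₁ cos²(148° − 118°) = 0.6873 I₀ · cos²(30°) = 0.5155 I₀.
I₃ = I₂ cos²(124° − 148°) = 0.5155 I₀ · cos²(24°) = 0.4302 I₀.
Ratio = 0.4302 / 0.4809 = 0.8945.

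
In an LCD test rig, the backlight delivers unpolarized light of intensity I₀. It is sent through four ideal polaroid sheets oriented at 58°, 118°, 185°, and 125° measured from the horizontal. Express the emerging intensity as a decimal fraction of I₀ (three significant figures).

Unpolarized light through the first polarizer → I₁ = ½ I₀, now polarized at 58°.
I₂ = I₁ cos²(118° − 58°) = 0.5 I₀ · cos²(60°) = 0.125 I₀.
I₃ = I₂ cos²(185° − 118°) = 0.125 I₀ · cos²(67°) = 0.01908 I₀.
I₄ = I₃ cos²(125° − 185°) = 0.01908 I₀ · cos²(60°) = 0.004771 I₀.
Transmitted fraction = 0.004771.

≈ 0.00477 I₀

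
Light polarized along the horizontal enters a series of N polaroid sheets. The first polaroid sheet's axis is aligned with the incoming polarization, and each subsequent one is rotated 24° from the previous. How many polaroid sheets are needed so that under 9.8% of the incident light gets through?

N = 14

First polarizer is aligned with the polarization: full transmission.
Each further stage multiplies by cos²(24°) = 0.8346.
After N polarizers: T = 0.8346^(N−1). Require T < 0.098 ⇒ N−1 > ln(0.098)/ln(0.8346) = 12.84, so N−1 ≥ 13 and N = 14.
Check: N=14 gives T = 0.09528 < 0.098; N=13 gives T = 0.1142.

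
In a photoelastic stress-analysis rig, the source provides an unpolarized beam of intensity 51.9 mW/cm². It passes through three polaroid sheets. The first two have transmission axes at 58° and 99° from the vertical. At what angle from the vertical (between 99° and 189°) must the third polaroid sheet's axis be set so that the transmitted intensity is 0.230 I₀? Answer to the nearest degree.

Unpolarized light through the first polarizer → I₁ = ½ I₀, now polarized at 58°.
I₂ = I₁ cos²(99° − 58°) = 0.5 I₀ · cos²(41°) = 0.2848 I₀.
Need I₃/I₀ = 0.23, so cos²(θ − 99°) = 0.23 / 0.2848 = 0.8076.
θ − 99° = arccos(√0.8076) = 26.0°, giving θ ≈ 99 + 26.0 = 125.0°.

θ ≈ 125°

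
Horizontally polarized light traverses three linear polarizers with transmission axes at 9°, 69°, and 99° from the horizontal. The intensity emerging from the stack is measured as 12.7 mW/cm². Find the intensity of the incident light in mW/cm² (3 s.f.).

I₀ ≈ 69.4 mW/cm²

I₁ = I₀ cos²(9° − 0°) = I₀ cos²(9°) = 0.9755 I₀.
I₂ = I₁ cos²(69° − 9°) = 0.9755 I₀ · cos²(60°) = 0.2439 I₀.
I₃ = I₂ cos²(99° − 69°) = 0.2439 I₀ · cos²(30°) = 0.1829 I₀.
So 12.7 mW/cm² = 0.1829 I₀, giving I₀ = 12.7/0.1829 = 69.43 mW/cm².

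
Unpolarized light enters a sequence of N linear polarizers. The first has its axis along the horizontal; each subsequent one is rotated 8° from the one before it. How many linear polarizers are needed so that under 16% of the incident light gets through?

N = 60

First polarizer halves the unpolarized light: factor 1/2.
Each further stage multiplies by cos²(8°) = 0.9806.
After N polarizers: T = 0.5·0.9806^(N−1). Require T < 0.16 ⇒ N−1 > ln(0.16/0.5)/ln(0.9806) = 58.26, so N−1 ≥ 59 and N = 60.
Check: N=60 gives T = 0.1577 < 0.16; N=59 gives T = 0.1608.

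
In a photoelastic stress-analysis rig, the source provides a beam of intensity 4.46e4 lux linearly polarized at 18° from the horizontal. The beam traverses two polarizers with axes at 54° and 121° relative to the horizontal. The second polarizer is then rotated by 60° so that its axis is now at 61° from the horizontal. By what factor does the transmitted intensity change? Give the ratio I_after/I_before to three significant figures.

I_new/I_old ≈ 6.45

Before rotation:
I₁ = I₀ cos²(54° − 18°) = I₀ cos²(36°) = 0.6545 I₀.
I₂ = I₁ cos²(121° − 54°) = 0.6545 I₀ · cos²(67°) = 0.09992 I₀.
After rotation:
I₁ = I₀ cos²(54° − 18°) = I₀ cos²(36°) = 0.6545 I₀.
I₂ = I₁ cos²(61° − 54°) = 0.6545 I₀ · cos²(7°) = 0.6448 I₀.
Ratio = 0.6448 / 0.09992 = 6.453.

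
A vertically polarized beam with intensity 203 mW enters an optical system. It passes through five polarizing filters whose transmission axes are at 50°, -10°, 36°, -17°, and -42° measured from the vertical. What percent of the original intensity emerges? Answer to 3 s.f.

≈ 1.48%

I₁ = 203 mW · cos²(50°) = 83.87 mW.
I₂ = I₁ · cos²(60°) = 83.87 · 0.25 = 20.97 mW.
I₃ = I₂ · cos²(46°) = 20.97 · 0.4826 = 10.12 mW.
I₄ = I₃ · cos²(53°) = 10.12 · 0.3622 = 3.665 mW.
I₅ = I₄ · cos²(25°) = 3.665 · 0.8214 = 3.01 mW.
That is 1.483% of the incident intensity.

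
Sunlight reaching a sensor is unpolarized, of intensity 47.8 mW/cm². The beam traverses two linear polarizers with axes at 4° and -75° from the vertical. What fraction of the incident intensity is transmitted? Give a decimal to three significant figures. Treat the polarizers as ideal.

I/I₀ ≈ 0.0182

Unpolarized light through the first polarizer → I₁ = 47.8 mW/cm²/2 = 23.9 mW/cm², polarized at 4°.
I₂ = I₁ · cos²(79°) = 23.9 · 0.03641 = 0.8702 mW/cm².
Transmitted fraction = 0.0182.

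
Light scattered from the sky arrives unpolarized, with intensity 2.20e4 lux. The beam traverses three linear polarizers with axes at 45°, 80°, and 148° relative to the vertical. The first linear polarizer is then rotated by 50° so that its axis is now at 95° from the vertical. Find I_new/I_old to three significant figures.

I_new/I_old ≈ 1.39

Before rotation:
Unpolarized light through the first polarizer → I₁ = ½ I₀, now polarized at 45°.
I₂ = I₁ cos²(80° − 45°) = 0.5 I₀ · cos²(35°) = 0.3355 I₀.
I₃ = I₂ cos²(148° − 80°) = 0.3355 I₀ · cos²(68°) = 0.04708 I₀.
After rotation:
Unpolarized light through the first polarizer → I₁ = ½ I₀, now polarized at 95°.
I₂ = I₁ cos²(80° − 95°) = 0.5 I₀ · cos²(15°) = 0.4665 I₀.
I₃ = I₂ cos²(148° − 80°) = 0.4665 I₀ · cos²(68°) = 0.06546 I₀.
Ratio = 0.06546 / 0.04708 = 1.39.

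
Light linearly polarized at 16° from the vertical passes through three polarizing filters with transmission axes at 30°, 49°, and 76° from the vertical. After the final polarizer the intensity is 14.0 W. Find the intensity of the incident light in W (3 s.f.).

I₀ ≈ 21.0 W

I₁ = I₀ cos²(30° − 16°) = I₀ cos²(14°) = 0.9415 I₀.
I₂ = I₁ cos²(49° − 30°) = 0.9415 I₀ · cos²(19°) = 0.8417 I₀.
I₃ = I₂ cos²(76° − 49°) = 0.8417 I₀ · cos²(27°) = 0.6682 I₀.
So 14.0 W = 0.6682 I₀, giving I₀ = 14.0/0.6682 = 20.95 W.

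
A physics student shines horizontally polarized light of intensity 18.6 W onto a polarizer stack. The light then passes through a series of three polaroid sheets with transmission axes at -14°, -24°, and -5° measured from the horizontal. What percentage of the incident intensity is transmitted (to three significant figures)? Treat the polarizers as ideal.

≈ 81.6%

I₁ = 18.6 W · cos²(14°) = 17.51 W.
I₂ = I₁ · cos²(10°) = 17.51 · 0.9698 = 16.98 W.
I₃ = I₂ · cos²(19°) = 16.98 · 0.894 = 15.18 W.
That is 81.63% of the incident intensity.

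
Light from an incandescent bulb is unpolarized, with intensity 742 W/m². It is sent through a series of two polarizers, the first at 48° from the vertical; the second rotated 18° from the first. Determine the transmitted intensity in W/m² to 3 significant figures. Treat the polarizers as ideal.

Unpolarized light through the first polarizer → I₁ = 742 W/m²/2 = 371 W/m², polarized at 48°.
I₂ = I₁ · cos²(18°) = 371 · 0.9045 = 335.6 W/m².

I ≈ 336 W/m²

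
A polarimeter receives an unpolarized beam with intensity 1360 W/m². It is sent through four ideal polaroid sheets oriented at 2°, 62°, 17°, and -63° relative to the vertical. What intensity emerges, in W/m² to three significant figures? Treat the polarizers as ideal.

Unpolarized light through the first polarizer → I₁ = 1360 W/m²/2 = 680 W/m², polarized at 2°.
I₂ = I₁ · cos²(60°) = 680 · 0.25 = 170 W/m².
I₃ = I₂ · cos²(45°) = 170 · 0.5 = 85 W/m².
I₄ = I₃ · cos²(80°) = 85 · 0.03015 = 2.563 W/m².

I ≈ 2.56 W/m²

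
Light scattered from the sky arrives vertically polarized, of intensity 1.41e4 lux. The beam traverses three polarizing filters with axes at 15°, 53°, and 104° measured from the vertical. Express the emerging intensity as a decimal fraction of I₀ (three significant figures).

By Malus's law, I₁ = 1.41e4 lux · cos²(15°) = 1.316e+04 lux.
I₂ = I₁ · cos²(38°) = 1.316e+04 · 0.621 = 8169 lux.
I₃ = I₂ · cos²(51°) = 8169 · 0.396 = 3235 lux.
Transmitted fraction = 0.2295.

I/I₀ ≈ 0.229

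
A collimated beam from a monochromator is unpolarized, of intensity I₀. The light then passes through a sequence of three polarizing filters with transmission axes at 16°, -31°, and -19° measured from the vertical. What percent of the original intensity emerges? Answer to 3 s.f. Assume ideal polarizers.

≈ 22.3%

Unpolarized light through the first polarizer → I₁ = ½ I₀, now polarized at 16°.
I₂ = I₁ cos²(-31° − 16°) = 0.5 I₀ · cos²(47°) = 0.2326 I₀.
I₃ = I₂ cos²(-19° + 31°) = 0.2326 I₀ · cos²(12°) = 0.2225 I₀.
That is 22.25% of the incident intensity.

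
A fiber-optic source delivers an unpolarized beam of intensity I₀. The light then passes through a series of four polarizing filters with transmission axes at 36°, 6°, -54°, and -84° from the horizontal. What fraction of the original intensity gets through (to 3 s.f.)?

Unpolarized light through the first polarizer → I₁ = ½ I₀, now polarized at 36°.
I₂ = I₁ cos²(6° − 36°) = 0.5 I₀ · cos²(30°) = 0.375 I₀.
I₃ = I₂ cos²(-54° − 6°) = 0.375 I₀ · cos²(60°) = 0.09375 I₀.
I₄ = I₃ cos²(-84° + 54°) = 0.09375 I₀ · cos²(30°) = 0.07031 I₀.
Transmitted fraction = 0.07031.

≈ 0.0703 I₀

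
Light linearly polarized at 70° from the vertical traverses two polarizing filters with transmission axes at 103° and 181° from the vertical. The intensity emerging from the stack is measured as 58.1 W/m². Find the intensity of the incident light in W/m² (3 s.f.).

I₀ ≈ 1910 W/m²

I₁ = I₀ cos²(103° − 70°) = I₀ cos²(33°) = 0.7034 I₀.
I₂ = I₁ cos²(181° − 103°) = 0.7034 I₀ · cos²(78°) = 0.0304 I₀.
So 58.1 W/m² = 0.0304 I₀, giving I₀ = 58.1/0.0304 = 1911 W/m².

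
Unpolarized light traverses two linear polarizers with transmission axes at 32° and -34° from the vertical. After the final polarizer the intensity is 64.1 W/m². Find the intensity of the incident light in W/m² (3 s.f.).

I₀ ≈ 775 W/m²

Unpolarized light through the first polarizer → I₁ = ½ I₀, now polarized at 32°.
I₂ = I₁ cos²(-34° − 32°) = 0.5 I₀ · cos²(66°) = 0.08272 I₀.
So 64.1 W/m² = 0.08272 I₀, giving I₀ = 64.1/0.08272 = 774.9 W/m².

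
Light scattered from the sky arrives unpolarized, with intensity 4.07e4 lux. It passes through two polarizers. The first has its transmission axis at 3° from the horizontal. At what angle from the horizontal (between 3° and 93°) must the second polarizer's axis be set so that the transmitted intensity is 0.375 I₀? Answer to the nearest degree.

θ ≈ 33°

Unpolarized light through the first polarizer → I₁ = ½ I₀, now polarized at 3°.
Need I₂/I₀ = 0.375, so cos²(θ − 3°) = 0.375 / 0.5 = 0.75.
θ − 3° = arccos(√0.75) = 30.0°, giving θ ≈ 3 + 30.0 = 33.0°.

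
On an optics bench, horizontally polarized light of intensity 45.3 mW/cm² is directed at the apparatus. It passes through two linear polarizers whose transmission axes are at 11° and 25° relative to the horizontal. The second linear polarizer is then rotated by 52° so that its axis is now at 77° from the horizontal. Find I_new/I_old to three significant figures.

I_new/I_old ≈ 0.176

Before rotation:
I₁ = I₀ cos²(11° − 0°) = I₀ cos²(11°) = 0.9636 I₀.
I₂ = I₁ cos²(25° − 11°) = 0.9636 I₀ · cos²(14°) = 0.9072 I₀.
After rotation:
I₁ = I₀ cos²(11° − 0°) = I₀ cos²(11°) = 0.9636 I₀.
I₂ = I₁ cos²(77° − 11°) = 0.9636 I₀ · cos²(66°) = 0.1594 I₀.
Ratio = 0.1594 / 0.9072 = 0.1757.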